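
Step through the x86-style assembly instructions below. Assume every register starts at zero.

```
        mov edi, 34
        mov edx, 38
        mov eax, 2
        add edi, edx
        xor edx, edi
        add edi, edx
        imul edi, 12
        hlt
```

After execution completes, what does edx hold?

mov edi, 34 → edi=34
mov edx, 38 → edx=38
mov eax, 2 → eax=2
add edi, edx → edi=34+38=72
xor edx, edi → edx=38^72=110
add edi, edx → edi=72+110=182
imul edi, 12 → edi=182*12=2184
halt.

110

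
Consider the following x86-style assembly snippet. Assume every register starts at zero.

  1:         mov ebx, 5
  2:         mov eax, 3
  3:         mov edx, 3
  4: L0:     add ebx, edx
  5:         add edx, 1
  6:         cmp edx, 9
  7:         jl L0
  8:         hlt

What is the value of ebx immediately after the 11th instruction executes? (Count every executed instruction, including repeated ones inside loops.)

mov ebx, 5 → ebx=5
mov eax, 3 → eax=3
mov edx, 3 → edx=3
add ebx, edx → ebx=5+3=8
add edx, 1 → edx=3+1=4
cmp edx, 9  (cmp 4,9)
jl L0: taken
add ebx, edx → ebx=8+4=12
add edx, 1 → edx=4+1=5
cmp edx, 9  (cmp 5,9)
jl L0: taken
After step 11: ebx = 12.

12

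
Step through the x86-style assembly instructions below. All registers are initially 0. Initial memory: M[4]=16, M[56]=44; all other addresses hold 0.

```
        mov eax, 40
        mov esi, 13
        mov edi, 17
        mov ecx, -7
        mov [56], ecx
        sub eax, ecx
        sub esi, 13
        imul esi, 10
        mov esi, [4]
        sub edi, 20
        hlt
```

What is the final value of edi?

-3

mov eax, 40 → eax=40
mov esi, 13 → esi=13
mov edi, 17 → edi=17
mov ecx, -7 → ecx=-7
mov [56], ecx → M[56]=-7
sub eax, ecx → eax=40-(-7)=47
sub esi, 13 → esi=13-13=0
imul esi, 10 → esi=0*10=0
mov esi, [4] → esi=M[4]=16
sub edi, 20 → edi=17-20=-3
halt.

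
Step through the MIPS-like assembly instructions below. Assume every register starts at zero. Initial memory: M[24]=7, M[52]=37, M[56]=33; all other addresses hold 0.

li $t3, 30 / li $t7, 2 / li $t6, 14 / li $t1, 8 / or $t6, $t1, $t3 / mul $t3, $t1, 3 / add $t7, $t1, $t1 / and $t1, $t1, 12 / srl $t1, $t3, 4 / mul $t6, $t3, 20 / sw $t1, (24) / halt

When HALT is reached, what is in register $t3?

24

li $t3, 30 → $t3=30
li $t7, 2 → $t7=2
li $t6, 14 → $t6=14
li $t1, 8 → $t1=8
or $t6, $t1, $t3 → $t6=8|30=30
mul $t3, $t1, 3 → $t3=8*3=24
add $t7, $t1, $t1 → $t7=8+8=16
and $t1, $t1, 12 → $t1=8&12=8
srl $t1, $t3, 4 → $t1=24>>4=1
mul $t6, $t3, 20 → $t6=24*20=480
sw $t1, (24) → M[24]=1
halt.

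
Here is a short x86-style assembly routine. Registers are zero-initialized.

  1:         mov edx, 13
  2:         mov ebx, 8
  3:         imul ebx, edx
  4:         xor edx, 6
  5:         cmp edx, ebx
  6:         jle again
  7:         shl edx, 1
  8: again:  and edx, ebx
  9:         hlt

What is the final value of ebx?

after mov edx, 13: edx=13
after mov ebx, 8: ebx=8
after imul ebx, edx: ebx=8*13=104
after xor edx, 6: edx=13^6=11
cmp edx, ebx  (cmp 11,104)
jle again: taken
after and edx, ebx: edx=11&104=8
halt.

104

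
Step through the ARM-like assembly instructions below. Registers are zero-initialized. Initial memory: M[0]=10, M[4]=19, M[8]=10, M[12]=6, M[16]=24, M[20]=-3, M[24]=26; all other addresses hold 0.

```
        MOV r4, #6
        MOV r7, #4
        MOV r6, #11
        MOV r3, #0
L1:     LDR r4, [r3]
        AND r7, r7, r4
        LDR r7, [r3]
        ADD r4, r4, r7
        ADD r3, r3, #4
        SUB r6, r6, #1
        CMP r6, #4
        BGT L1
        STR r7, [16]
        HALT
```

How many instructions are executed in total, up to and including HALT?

after MOV r4, #6: r4=6
after MOV r7, #4: r7=4
after MOV r6, #11: r6=11
after MOV r3, #0: r3=0
after LDR r4, [r3]: r4=M[0]=10
after AND r7, r7, r4: r7=4&10=0
after LDR r7, [r3]: r7=M[0]=10
after ADD r4, r4, r7: r4=10+10=20
after ADD r3, r3, #4: r3=0+4=4
after SUB r6, r6, #1: r6=11-1=10
CMP r6, #4  (cmp 10,4)
BGT L1: taken
after LDR r4, [r3]: r4=M[4]=19
after AND r7, r7, r4: r7=10&19=2
after LDR r7, [r3]: r7=M[4]=19
after ADD r4, r4, r7: r4=19+19=38
after ADD r3, r3, #4: r3=4+4=8
after SUB r6, r6, #1: r6=10-1=9
CMP r6, #4  (cmp 9,4)
BGT L1: taken
after LDR r4, [r3]: r4=M[8]=10
after AND r7, r7, r4: r7=19&10=2
after LDR r7, [r3]: r7=M[8]=10
after ADD r4, r4, r7: r4=10+10=20
after ADD r3, r3, #4: r3=8+4=12
after SUB r6, r6, #1: r6=9-1=8
CMP r6, #4  (cmp 8,4)
BGT L1: taken
after LDR r4, [r3]: r4=M[12]=6
after AND r7, r7, r4: r7=10&6=2
after LDR r7, [r3]: r7=M[12]=6
after ADD r4, r4, r7: r4=6+6=12
after ADD r3, r3, #4: r3=12+4=16
after SUB r6, r6, #1: r6=8-1=7
CMP r6, #4  (cmp 7,4)
BGT L1: taken
after LDR r4, [r3]: r4=M[16]=24
after AND r7, r7, r4: r7=6&24=0
after LDR r7, [r3]: r7=M[16]=24
after ADD r4, r4, r7: r4=24+24=48
after ADD r3, r3, #4: r3=16+4=20
after SUB r6, r6, #1: r6=7-1=6
CMP r6, #4  (cmp 6,4)
BGT L1: taken
after LDR r4, [r3]: r4=M[20]=-3
after AND r7, r7, r4: r7=24&(-3)=24
after LDR r7, [r3]: r7=M[20]=-3
after ADD r4, r4, r7: r4=(-3)+(-3)=-6
after ADD r3, r3, #4: r3=20+4=24
after SUB r6, r6, #1: r6=6-1=5
CMP r6, #4  (cmp 5,4)
BGT L1: taken
after LDR r4, [r3]: r4=M[24]=26
after AND r7, r7, r4: r7=(-3)&26=24
after LDR r7, [r3]: r7=M[24]=26
after ADD r4, r4, r7: r4=26+26=52
after ADD r3, r3, #4: r3=24+4=28
after SUB r6, r6, #1: r6=5-1=4
CMP r6, #4  (cmp 4,4)
BGT L1: not taken
STR r7, [16] → M[16]=26
halt.
Total executed instructions: 62.

62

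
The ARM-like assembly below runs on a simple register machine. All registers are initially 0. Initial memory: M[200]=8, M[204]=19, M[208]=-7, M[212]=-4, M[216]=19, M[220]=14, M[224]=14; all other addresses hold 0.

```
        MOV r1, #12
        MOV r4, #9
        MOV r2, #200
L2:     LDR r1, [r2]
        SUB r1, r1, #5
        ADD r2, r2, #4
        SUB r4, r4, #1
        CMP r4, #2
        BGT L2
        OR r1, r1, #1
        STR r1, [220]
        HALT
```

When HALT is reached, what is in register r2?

MOV r1, #12 → r1=12
MOV r4, #9 → r4=9
MOV r2, #200 → r2=200
LDR r1, [r2] → r1=M[200]=8
SUB r1, r1, #5 → r1=8-5=3
ADD r2, r2, #4 → r2=200+4=204
SUB r4, r4, #1 → r4=9-1=8
CMP r4, #2  (cmp 8,2)
BGT L2: taken
LDR r1, [r2] → r1=M[204]=19
SUB r1, r1, #5 → r1=19-5=14
ADD r2, r2, #4 → r2=204+4=208
SUB r4, r4, #1 → r4=8-1=7
CMP r4, #2  (cmp 7,2)
BGT L2: taken
LDR r1, [r2] → r1=M[208]=-7
SUB r1, r1, #5 → r1=(-7)-5=-12
ADD r2, r2, #4 → r2=208+4=212
SUB r4, r4, #1 → r4=7-1=6
CMP r4, #2  (cmp 6,2)
BGT L2: taken
LDR r1, [r2] → r1=M[212]=-4
SUB r1, r1, #5 → r1=(-4)-5=-9
ADD r2, r2, #4 → r2=212+4=216
SUB r4, r4, #1 → r4=6-1=5
CMP r4, #2  (cmp 5,2)
BGT L2: taken
LDR r1, [r2] → r1=M[216]=19
SUB r1, r1, #5 → r1=19-5=14
ADD r2, r2, #4 → r2=216+4=220
SUB r4, r4, #1 → r4=5-1=4
CMP r4, #2  (cmp 4,2)
BGT L2: taken
LDR r1, [r2] → r1=M[220]=14
SUB r1, r1, #5 → r1=14-5=9
ADD r2, r2, #4 → r2=220+4=224
SUB r4, r4, #1 → r4=4-1=3
CMP r4, #2  (cmp 3,2)
BGT L2: taken
LDR r1, [r2] → r1=M[224]=14
SUB r1, r1, #5 → r1=14-5=9
ADD r2, r2, #4 → r2=224+4=228
SUB r4, r4, #1 → r4=3-1=2
CMP r4, #2  (cmp 2,2)
BGT L2: not taken
OR r1, r1, #1 → r1=9|1=9
STR r1, [220] → M[220]=9
halt.

228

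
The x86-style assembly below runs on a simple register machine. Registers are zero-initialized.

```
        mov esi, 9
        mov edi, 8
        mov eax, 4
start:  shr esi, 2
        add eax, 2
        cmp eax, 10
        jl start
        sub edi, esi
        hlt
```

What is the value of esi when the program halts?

0

esi=9
edi=8
eax=4
esi=9>>2=2
eax=4+2=6
cmp eax, 10  (cmp 6,10)
jl start: taken
esi=2>>2=0
eax=6+2=8
cmp eax, 10  (cmp 8,10)
jl start: taken
esi=0>>2=0
eax=8+2=10
cmp eax, 10  (cmp 10,10)
jl start: not taken
edi=8-0=8
halt.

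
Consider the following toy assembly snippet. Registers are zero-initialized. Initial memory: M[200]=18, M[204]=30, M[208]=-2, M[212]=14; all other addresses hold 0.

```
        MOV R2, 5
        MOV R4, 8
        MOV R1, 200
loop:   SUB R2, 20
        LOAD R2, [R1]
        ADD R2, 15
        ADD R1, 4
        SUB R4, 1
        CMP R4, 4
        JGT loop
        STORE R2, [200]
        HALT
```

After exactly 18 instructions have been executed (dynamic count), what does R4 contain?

6

after MOV R2, 5: R2=5
after MOV R4, 8: R4=8
after MOV R1, 200: R1=200
after SUB R2, 20: R2=5-20=-15
after LOAD R2, [R1]: R2=M[200]=18
after ADD R2, 15: R2=18+15=33
after ADD R1, 4: R1=200+4=204
after SUB R4, 1: R4=8-1=7
CMP R4, 4  (cmp 7,4)
JGT loop: taken
after SUB R2, 20: R2=33-20=13
after LOAD R2, [R1]: R2=M[204]=30
after ADD R2, 15: R2=30+15=45
after ADD R1, 4: R1=204+4=208
after SUB R4, 1: R4=7-1=6
CMP R4, 4  (cmp 6,4)
JGT loop: taken
after SUB R2, 20: R2=45-20=25
After step 18: R4 = 6.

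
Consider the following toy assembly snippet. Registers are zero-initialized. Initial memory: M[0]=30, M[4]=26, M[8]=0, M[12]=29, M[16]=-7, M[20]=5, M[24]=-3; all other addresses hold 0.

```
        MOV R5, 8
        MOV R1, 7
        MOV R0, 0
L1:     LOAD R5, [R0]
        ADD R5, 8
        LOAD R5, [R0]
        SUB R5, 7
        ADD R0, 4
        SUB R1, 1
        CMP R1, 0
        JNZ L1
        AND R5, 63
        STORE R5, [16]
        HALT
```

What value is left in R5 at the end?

R5=8
R1=7
R0=0
R5=M[0]=30
R5=30+8=38
R5=M[0]=30
R5=30-7=23
R0=0+4=4
R1=7-1=6
CMP R1, 0  (cmp 6,0)
JNZ L1: taken
R5=M[4]=26
R5=26+8=34
R5=M[4]=26
R5=26-7=19
R0=4+4=8
R1=6-1=5
CMP R1, 0  (cmp 5,0)
JNZ L1: taken
R5=M[8]=0
R5=0+8=8
R5=M[8]=0
R5=0-7=-7
R0=8+4=12
R1=5-1=4
CMP R1, 0  (cmp 4,0)
JNZ L1: taken
R5=M[12]=29
R5=29+8=37
R5=M[12]=29
R5=29-7=22
R0=12+4=16
R1=4-1=3
CMP R1, 0  (cmp 3,0)
JNZ L1: taken
R5=M[16]=-7
R5=(-7)+8=1
R5=M[16]=-7
R5=(-7)-7=-14
R0=16+4=20
R1=3-1=2
CMP R1, 0  (cmp 2,0)
JNZ L1: taken
R5=M[20]=5
R5=5+8=13
R5=M[20]=5
R5=5-7=-2
R0=20+4=24
R1=2-1=1
CMP R1, 0  (cmp 1,0)
JNZ L1: taken
R5=M[24]=-3
R5=(-3)+8=5
R5=M[24]=-3
R5=(-3)-7=-10
R0=24+4=28
R1=1-1=0
CMP R1, 0  (cmp 0,0)
JNZ L1: not taken
R5=(-10)&63=54
STORE R5, [16] → M[16]=54
halt.

54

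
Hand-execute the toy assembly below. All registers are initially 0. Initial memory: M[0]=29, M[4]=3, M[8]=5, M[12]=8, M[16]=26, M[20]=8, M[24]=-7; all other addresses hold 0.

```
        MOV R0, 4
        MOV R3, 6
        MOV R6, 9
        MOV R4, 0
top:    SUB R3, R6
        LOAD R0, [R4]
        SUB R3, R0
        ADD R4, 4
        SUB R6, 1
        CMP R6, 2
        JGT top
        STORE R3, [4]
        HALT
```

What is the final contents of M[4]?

-108

R0=4
R3=6
R6=9
R4=0
R3=6-9=-3
R0=M[0]=29
R3=(-3)-29=-32
R4=0+4=4
R6=9-1=8
CMP R6, 2  (cmp 8,2)
JGT top: taken
R3=(-32)-8=-40
R0=M[4]=3
R3=(-40)-3=-43
R4=4+4=8
R6=8-1=7
CMP R6, 2  (cmp 7,2)
JGT top: taken
R3=(-43)-7=-50
R0=M[8]=5
R3=(-50)-5=-55
R4=8+4=12
R6=7-1=6
CMP R6, 2  (cmp 6,2)
JGT top: taken
R3=(-55)-6=-61
R0=M[12]=8
R3=(-61)-8=-69
R4=12+4=16
R6=6-1=5
CMP R6, 2  (cmp 5,2)
JGT top: taken
R3=(-69)-5=-74
R0=M[16]=26
R3=(-74)-26=-100
R4=16+4=20
R6=5-1=4
CMP R6, 2  (cmp 4,2)
JGT top: taken
R3=(-100)-4=-104
R0=M[20]=8
R3=(-104)-8=-112
R4=20+4=24
R6=4-1=3
CMP R6, 2  (cmp 3,2)
JGT top: taken
R3=(-112)-3=-115
R0=M[24]=-7
R3=(-115)-(-7)=-108
R4=24+4=28
R6=3-1=2
CMP R6, 2  (cmp 2,2)
JGT top: not taken
STORE R3, [4] → M[4]=-108
halt.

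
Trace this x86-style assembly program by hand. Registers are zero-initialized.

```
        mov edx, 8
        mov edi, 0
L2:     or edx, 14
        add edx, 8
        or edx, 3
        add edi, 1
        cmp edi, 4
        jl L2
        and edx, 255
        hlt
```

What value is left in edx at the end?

71

after mov edx, 8: edx=8
after mov edi, 0: edi=0
after or edx, 14: edx=8|14=14
after add edx, 8: edx=14+8=22
after or edx, 3: edx=22|3=23
after add edi, 1: edi=0+1=1
cmp edi, 4  (cmp 1,4)
jl L2: taken
after or edx, 14: edx=23|14=31
after add edx, 8: edx=31+8=39
after or edx, 3: edx=39|3=39
after add edi, 1: edi=1+1=2
cmp edi, 4  (cmp 2,4)
jl L2: taken
after or edx, 14: edx=39|14=47
after add edx, 8: edx=47+8=55
after or edx, 3: edx=55|3=55
after add edi, 1: edi=2+1=3
cmp edi, 4  (cmp 3,4)
jl L2: taken
after or edx, 14: edx=55|14=63
after add edx, 8: edx=63+8=71
after or edx, 3: edx=71|3=71
after add edi, 1: edi=3+1=4
cmp edi, 4  (cmp 4,4)
jl L2: not taken
after and edx, 255: edx=71&255=71
halt.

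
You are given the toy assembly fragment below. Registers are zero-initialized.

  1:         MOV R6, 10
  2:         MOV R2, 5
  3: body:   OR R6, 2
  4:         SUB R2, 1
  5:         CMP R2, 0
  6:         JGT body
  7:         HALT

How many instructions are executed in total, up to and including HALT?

23

MOV R6, 10 → R6=10
MOV R2, 5 → R2=5
OR R6, 2 → R6=10|2=10
SUB R2, 1 → R2=5-1=4
CMP R2, 0  (cmp 4,0)
JGT body: taken
OR R6, 2 → R6=10|2=10
SUB R2, 1 → R2=4-1=3
CMP R2, 0  (cmp 3,0)
JGT body: taken
OR R6, 2 → R6=10|2=10
SUB R2, 1 → R2=3-1=2
CMP R2, 0  (cmp 2,0)
JGT body: taken
OR R6, 2 → R6=10|2=10
SUB R2, 1 → R2=2-1=1
CMP R2, 0  (cmp 1,0)
JGT body: taken
OR R6, 2 → R6=10|2=10
SUB R2, 1 → R2=1-1=0
CMP R2, 0  (cmp 0,0)
JGT body: not taken
halt.
Total executed instructions: 23.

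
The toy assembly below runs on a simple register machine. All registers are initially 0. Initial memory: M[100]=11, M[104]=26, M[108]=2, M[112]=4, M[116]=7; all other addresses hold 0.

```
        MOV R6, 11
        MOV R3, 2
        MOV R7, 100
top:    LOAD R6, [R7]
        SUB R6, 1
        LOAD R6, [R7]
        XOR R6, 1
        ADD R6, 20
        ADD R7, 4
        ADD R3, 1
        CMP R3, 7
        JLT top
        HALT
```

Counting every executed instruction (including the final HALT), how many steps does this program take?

after MOV R6, 11: R6=11
after MOV R3, 2: R3=2
after MOV R7, 100: R7=100
after LOAD R6, [R7]: R6=M[100]=11
after SUB R6, 1: R6=11-1=10
after LOAD R6, [R7]: R6=M[100]=11
after XOR R6, 1: R6=11^1=10
after ADD R6, 20: R6=10+20=30
after ADD R7, 4: R7=100+4=104
after ADD R3, 1: R3=2+1=3
CMP R3, 7  (cmp 3,7)
JLT top: taken
after LOAD R6, [R7]: R6=M[104]=26
after SUB R6, 1: R6=26-1=25
after LOAD R6, [R7]: R6=M[104]=26
after XOR R6, 1: R6=26^1=27
after ADD R6, 20: R6=27+20=47
after ADD R7, 4: R7=104+4=108
after ADD R3, 1: R3=3+1=4
CMP R3, 7  (cmp 4,7)
JLT top: taken
after LOAD R6, [R7]: R6=M[108]=2
after SUB R6, 1: R6=2-1=1
after LOAD R6, [R7]: R6=M[108]=2
after XOR R6, 1: R6=2^1=3
after ADD R6, 20: R6=3+20=23
after ADD R7, 4: R7=108+4=112
after ADD R3, 1: R3=4+1=5
CMP R3, 7  (cmp 5,7)
JLT top: taken
after LOAD R6, [R7]: R6=M[112]=4
after SUB R6, 1: R6=4-1=3
after LOAD R6, [R7]: R6=M[112]=4
after XOR R6, 1: R6=4^1=5
after ADD R6, 20: R6=5+20=25
after ADD R7, 4: R7=112+4=116
after ADD R3, 1: R3=5+1=6
CMP R3, 7  (cmp 6,7)
JLT top: taken
after LOAD R6, [R7]: R6=M[116]=7
after SUB R6, 1: R6=7-1=6
after LOAD R6, [R7]: R6=M[116]=7
after XOR R6, 1: R6=7^1=6
after ADD R6, 20: R6=6+20=26
after ADD R7, 4: R7=116+4=120
after ADD R3, 1: R3=6+1=7
CMP R3, 7  (cmp 7,7)
JLT top: not taken
halt.
Total executed instructions: 49.

49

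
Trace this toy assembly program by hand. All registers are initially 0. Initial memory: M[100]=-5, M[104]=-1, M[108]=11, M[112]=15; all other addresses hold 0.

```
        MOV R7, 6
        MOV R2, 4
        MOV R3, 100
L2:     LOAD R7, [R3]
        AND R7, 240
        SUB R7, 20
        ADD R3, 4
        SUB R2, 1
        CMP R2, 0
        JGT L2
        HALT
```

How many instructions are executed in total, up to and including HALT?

32

MOV R7, 6 → R7=6
MOV R2, 4 → R2=4
MOV R3, 100 → R3=100
LOAD R7, [R3] → R7=M[100]=-5
AND R7, 240 → R7=(-5)&240=240
SUB R7, 20 → R7=240-20=220
ADD R3, 4 → R3=100+4=104
SUB R2, 1 → R2=4-1=3
CMP R2, 0  (cmp 3,0)
JGT L2: taken
LOAD R7, [R3] → R7=M[104]=-1
AND R7, 240 → R7=(-1)&240=240
SUB R7, 20 → R7=240-20=220
ADD R3, 4 → R3=104+4=108
SUB R2, 1 → R2=3-1=2
CMP R2, 0  (cmp 2,0)
JGT L2: taken
LOAD R7, [R3] → R7=M[108]=11
AND R7, 240 → R7=11&240=0
SUB R7, 20 → R7=0-20=-20
ADD R3, 4 → R3=108+4=112
SUB R2, 1 → R2=2-1=1
CMP R2, 0  (cmp 1,0)
JGT L2: taken
LOAD R7, [R3] → R7=M[112]=15
AND R7, 240 → R7=15&240=0
SUB R7, 20 → R7=0-20=-20
ADD R3, 4 → R3=112+4=116
SUB R2, 1 → R2=1-1=0
CMP R2, 0  (cmp 0,0)
JGT L2: not taken
halt.
Total executed instructions: 32.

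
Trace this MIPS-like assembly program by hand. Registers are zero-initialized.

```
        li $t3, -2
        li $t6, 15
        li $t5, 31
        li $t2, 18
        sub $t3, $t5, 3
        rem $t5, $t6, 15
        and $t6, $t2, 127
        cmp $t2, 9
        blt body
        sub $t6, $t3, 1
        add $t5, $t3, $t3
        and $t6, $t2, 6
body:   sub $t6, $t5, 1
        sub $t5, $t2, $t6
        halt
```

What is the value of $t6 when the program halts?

$t3=-2
$t6=15
$t5=31
$t2=18
$t3=31-3=28
$t5=15%15=0
$t6=18&127=18
cmp $t2, 9  (cmp 18,9)
blt body: not taken
$t6=28-1=27
$t5=28+28=56
$t6=18&6=2
$t6=56-1=55
$t5=18-55=-37
halt.

55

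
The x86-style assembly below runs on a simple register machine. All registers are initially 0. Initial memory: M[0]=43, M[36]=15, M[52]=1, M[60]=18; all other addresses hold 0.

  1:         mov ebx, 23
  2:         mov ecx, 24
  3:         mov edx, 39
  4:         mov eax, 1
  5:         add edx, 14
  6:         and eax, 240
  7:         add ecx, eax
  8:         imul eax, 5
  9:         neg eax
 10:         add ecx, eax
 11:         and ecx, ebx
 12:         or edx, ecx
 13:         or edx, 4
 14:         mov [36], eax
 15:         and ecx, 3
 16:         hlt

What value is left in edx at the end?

after mov ebx, 23: ebx=23
after mov ecx, 24: ecx=24
after mov edx, 39: edx=39
after mov eax, 1: eax=1
after add edx, 14: edx=39+14=53
after and eax, 240: eax=1&240=0
after add ecx, eax: ecx=24+0=24
after imul eax, 5: eax=0*5=0
after neg eax: eax=-(0)=0
after add ecx, eax: ecx=24+0=24
after and ecx, ebx: ecx=24&23=16
after or edx, ecx: edx=53|16=53
after or edx, 4: edx=53|4=53
mov [36], eax → M[36]=0
after and ecx, 3: ecx=16&3=0
halt.

53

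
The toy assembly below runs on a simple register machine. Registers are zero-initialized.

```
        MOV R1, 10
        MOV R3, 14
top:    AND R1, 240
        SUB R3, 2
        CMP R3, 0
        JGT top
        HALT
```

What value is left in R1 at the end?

MOV R1, 10 → R1=10
MOV R3, 14 → R3=14
AND R1, 240 → R1=10&240=0
SUB R3, 2 → R3=14-2=12
CMP R3, 0  (cmp 12,0)
JGT top: taken
AND R1, 240 → R1=0&240=0
SUB R3, 2 → R3=12-2=10
CMP R3, 0  (cmp 10,0)
JGT top: taken
AND R1, 240 → R1=0&240=0
SUB R3, 2 → R3=10-2=8
CMP R3, 0  (cmp 8,0)
JGT top: taken
AND R1, 240 → R1=0&240=0
SUB R3, 2 → R3=8-2=6
CMP R3, 0  (cmp 6,0)
JGT top: taken
AND R1, 240 → R1=0&240=0
SUB R3, 2 → R3=6-2=4
CMP R3, 0  (cmp 4,0)
JGT top: taken
AND R1, 240 → R1=0&240=0
SUB R3, 2 → R3=4-2=2
CMP R3, 0  (cmp 2,0)
JGT top: taken
AND R1, 240 → R1=0&240=0
SUB R3, 2 → R3=2-2=0
CMP R3, 0  (cmp 0,0)
JGT top: not taken
halt.

0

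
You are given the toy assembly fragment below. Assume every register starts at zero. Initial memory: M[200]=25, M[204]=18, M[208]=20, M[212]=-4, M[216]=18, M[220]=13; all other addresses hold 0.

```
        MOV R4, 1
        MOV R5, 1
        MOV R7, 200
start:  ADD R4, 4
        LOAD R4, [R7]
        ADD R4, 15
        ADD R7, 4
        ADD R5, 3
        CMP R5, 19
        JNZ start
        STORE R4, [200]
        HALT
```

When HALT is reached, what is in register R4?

28

after MOV R4, 1: R4=1
after MOV R5, 1: R5=1
after MOV R7, 200: R7=200
after ADD R4, 4: R4=1+4=5
after LOAD R4, [R7]: R4=M[200]=25
after ADD R4, 15: R4=25+15=40
after ADD R7, 4: R7=200+4=204
after ADD R5, 3: R5=1+3=4
CMP R5, 19  (cmp 4,19)
JNZ start: taken
after ADD R4, 4: R4=40+4=44
after LOAD R4, [R7]: R4=M[204]=18
after ADD R4, 15: R4=18+15=33
after ADD R7, 4: R7=204+4=208
after ADD R5, 3: R5=4+3=7
CMP R5, 19  (cmp 7,19)
JNZ start: taken
after ADD R4, 4: R4=33+4=37
after LOAD R4, [R7]: R4=M[208]=20
after ADD R4, 15: R4=20+15=35
after ADD R7, 4: R7=208+4=212
after ADD R5, 3: R5=7+3=10
CMP R5, 19  (cmp 10,19)
JNZ start: taken
after ADD R4, 4: R4=35+4=39
after LOAD R4, [R7]: R4=M[212]=-4
after ADD R4, 15: R4=(-4)+15=11
after ADD R7, 4: R7=212+4=216
after ADD R5, 3: R5=10+3=13
CMP R5, 19  (cmp 13,19)
JNZ start: taken
after ADD R4, 4: R4=11+4=15
after LOAD R4, [R7]: R4=M[216]=18
after ADD R4, 15: R4=18+15=33
after ADD R7, 4: R7=216+4=220
after ADD R5, 3: R5=13+3=16
CMP R5, 19  (cmp 16,19)
JNZ start: taken
after ADD R4, 4: R4=33+4=37
after LOAD R4, [R7]: R4=M[220]=13
after ADD R4, 15: R4=13+15=28
after ADD R7, 4: R7=220+4=224
after ADD R5, 3: R5=16+3=19
CMP R5, 19  (cmp 19,19)
JNZ start: not taken
STORE R4, [200] → M[200]=28
halt.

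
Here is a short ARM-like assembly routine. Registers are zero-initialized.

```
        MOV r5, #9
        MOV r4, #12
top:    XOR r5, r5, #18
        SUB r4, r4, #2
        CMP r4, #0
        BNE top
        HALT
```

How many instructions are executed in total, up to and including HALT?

27

MOV r5, #9 → r5=9
MOV r4, #12 → r4=12
XOR r5, r5, #18 → r5=9^18=27
SUB r4, r4, #2 → r4=12-2=10
CMP r4, #0  (cmp 10,0)
BNE top: taken
XOR r5, r5, #18 → r5=27^18=9
SUB r4, r4, #2 → r4=10-2=8
CMP r4, #0  (cmp 8,0)
BNE top: taken
XOR r5, r5, #18 → r5=9^18=27
SUB r4, r4, #2 → r4=8-2=6
CMP r4, #0  (cmp 6,0)
BNE top: taken
XOR r5, r5, #18 → r5=27^18=9
SUB r4, r4, #2 → r4=6-2=4
CMP r4, #0  (cmp 4,0)
BNE top: taken
XOR r5, r5, #18 → r5=9^18=27
SUB r4, r4, #2 → r4=4-2=2
CMP r4, #0  (cmp 2,0)
BNE top: taken
XOR r5, r5, #18 → r5=27^18=9
SUB r4, r4, #2 → r4=2-2=0
CMP r4, #0  (cmp 0,0)
BNE top: not taken
halt.
Total executed instructions: 27.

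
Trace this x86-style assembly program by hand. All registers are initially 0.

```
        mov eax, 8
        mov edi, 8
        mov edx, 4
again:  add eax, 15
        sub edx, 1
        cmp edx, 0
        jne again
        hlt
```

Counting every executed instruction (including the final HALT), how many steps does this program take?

20

after mov eax, 8: eax=8
after mov edi, 8: edi=8
after mov edx, 4: edx=4
after add eax, 15: eax=8+15=23
after sub edx, 1: edx=4-1=3
cmp edx, 0  (cmp 3,0)
jne again: taken
after add eax, 15: eax=23+15=38
after sub edx, 1: edx=3-1=2
cmp edx, 0  (cmp 2,0)
jne again: taken
after add eax, 15: eax=38+15=53
after sub edx, 1: edx=2-1=1
cmp edx, 0  (cmp 1,0)
jne again: taken
after add eax, 15: eax=53+15=68
after sub edx, 1: edx=1-1=0
cmp edx, 0  (cmp 0,0)
jne again: not taken
halt.
Total executed instructions: 20.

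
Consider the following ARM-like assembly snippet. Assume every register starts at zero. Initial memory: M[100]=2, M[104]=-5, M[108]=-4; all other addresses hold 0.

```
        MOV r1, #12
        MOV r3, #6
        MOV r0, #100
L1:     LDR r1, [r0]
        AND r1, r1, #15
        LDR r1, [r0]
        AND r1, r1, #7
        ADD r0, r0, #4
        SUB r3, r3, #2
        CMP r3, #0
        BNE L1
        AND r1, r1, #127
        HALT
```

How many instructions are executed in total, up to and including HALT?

r1=12
r3=6
r0=100
r1=M[100]=2
r1=2&15=2
r1=M[100]=2
r1=2&7=2
r0=100+4=104
r3=6-2=4
CMP r3, #0  (cmp 4,0)
BNE L1: taken
r1=M[104]=-5
r1=(-5)&15=11
r1=M[104]=-5
r1=(-5)&7=3
r0=104+4=108
r3=4-2=2
CMP r3, #0  (cmp 2,0)
BNE L1: taken
r1=M[108]=-4
r1=(-4)&15=12
r1=M[108]=-4
r1=(-4)&7=4
r0=108+4=112
r3=2-2=0
CMP r3, #0  (cmp 0,0)
BNE L1: not taken
r1=4&127=4
halt.
Total executed instructions: 29.

29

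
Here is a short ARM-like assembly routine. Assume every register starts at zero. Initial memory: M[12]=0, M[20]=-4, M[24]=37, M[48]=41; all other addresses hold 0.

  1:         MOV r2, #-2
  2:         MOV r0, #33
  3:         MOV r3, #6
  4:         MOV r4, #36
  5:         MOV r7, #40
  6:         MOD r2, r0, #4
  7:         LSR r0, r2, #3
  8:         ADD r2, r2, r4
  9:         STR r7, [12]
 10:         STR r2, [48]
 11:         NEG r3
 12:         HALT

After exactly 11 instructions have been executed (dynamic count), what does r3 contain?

-6

r2=-2
r0=33
r3=6
r4=36
r7=40
r2=33%4=1
r0=1>>3=0
r2=1+36=37
STR r7, [12] → M[12]=40
STR r2, [48] → M[48]=37
r3=-(6)=-6
After step 11: r3 = -6.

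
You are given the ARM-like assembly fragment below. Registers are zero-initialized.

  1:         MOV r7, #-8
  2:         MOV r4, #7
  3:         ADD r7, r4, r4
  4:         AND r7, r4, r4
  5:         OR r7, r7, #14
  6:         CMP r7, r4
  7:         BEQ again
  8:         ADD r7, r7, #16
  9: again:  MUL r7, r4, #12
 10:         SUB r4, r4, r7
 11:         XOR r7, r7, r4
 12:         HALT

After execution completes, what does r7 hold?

-25

after MOV r7, #-8: r7=-8
after MOV r4, #7: r4=7
after ADD r7, r4, r4: r7=7+7=14
after AND r7, r4, r4: r7=7&7=7
after OR r7, r7, #14: r7=7|14=15
CMP r7, r4  (cmp 15,7)
BEQ again: not taken
after ADD r7, r7, #16: r7=15+16=31
after MUL r7, r4, #12: r7=7*12=84
after SUB r4, r4, r7: r4=7-84=-77
after XOR r7, r7, r4: r7=84^(-77)=-25
halt.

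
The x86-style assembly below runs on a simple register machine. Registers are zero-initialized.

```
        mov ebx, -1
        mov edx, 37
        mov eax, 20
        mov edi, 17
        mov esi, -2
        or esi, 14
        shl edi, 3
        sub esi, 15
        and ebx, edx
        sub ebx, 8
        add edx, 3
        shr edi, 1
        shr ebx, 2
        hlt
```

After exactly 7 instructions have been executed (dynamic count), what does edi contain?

136

ebx=-1
edx=37
eax=20
edi=17
esi=-2
esi=(-2)|14=-2
edi=17<<3=136
After step 7: edi = 136.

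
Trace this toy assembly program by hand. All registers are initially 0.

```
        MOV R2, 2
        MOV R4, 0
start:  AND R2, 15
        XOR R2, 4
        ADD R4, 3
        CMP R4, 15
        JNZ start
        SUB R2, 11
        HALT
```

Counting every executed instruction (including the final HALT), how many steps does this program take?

29

after MOV R2, 2: R2=2
after MOV R4, 0: R4=0
after AND R2, 15: R2=2&15=2
after XOR R2, 4: R2=2^4=6
after ADD R4, 3: R4=0+3=3
CMP R4, 15  (cmp 3,15)
JNZ start: taken
after AND R2, 15: R2=6&15=6
after XOR R2, 4: R2=6^4=2
after ADD R4, 3: R4=3+3=6
CMP R4, 15  (cmp 6,15)
JNZ start: taken
after AND R2, 15: R2=2&15=2
after XOR R2, 4: R2=2^4=6
after ADD R4, 3: R4=6+3=9
CMP R4, 15  (cmp 9,15)
JNZ start: taken
after AND R2, 15: R2=6&15=6
after XOR R2, 4: R2=6^4=2
after ADD R4, 3: R4=9+3=12
CMP R4, 15  (cmp 12,15)
JNZ start: taken
after AND R2, 15: R2=2&15=2
after XOR R2, 4: R2=2^4=6
after ADD R4, 3: R4=12+3=15
CMP R4, 15  (cmp 15,15)
JNZ start: not taken
after SUB R2, 11: R2=6-11=-5
halt.
Total executed instructions: 29.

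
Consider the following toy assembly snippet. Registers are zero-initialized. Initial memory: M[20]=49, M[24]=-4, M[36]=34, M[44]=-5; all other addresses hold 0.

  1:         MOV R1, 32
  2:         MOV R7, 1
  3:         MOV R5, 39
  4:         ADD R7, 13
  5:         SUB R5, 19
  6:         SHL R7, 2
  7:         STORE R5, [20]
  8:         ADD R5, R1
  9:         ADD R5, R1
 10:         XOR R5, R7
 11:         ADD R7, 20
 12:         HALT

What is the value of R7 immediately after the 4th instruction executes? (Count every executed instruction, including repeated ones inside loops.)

14

MOV R1, 32 → R1=32
MOV R7, 1 → R7=1
MOV R5, 39 → R5=39
ADD R7, 13 → R7=1+13=14
After step 4: R7 = 14.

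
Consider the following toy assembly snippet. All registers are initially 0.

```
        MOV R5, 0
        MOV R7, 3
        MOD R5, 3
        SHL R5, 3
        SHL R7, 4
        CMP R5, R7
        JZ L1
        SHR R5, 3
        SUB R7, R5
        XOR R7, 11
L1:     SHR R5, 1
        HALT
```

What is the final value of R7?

after MOV R5, 0: R5=0
after MOV R7, 3: R7=3
after MOD R5, 3: R5=0%3=0
after SHL R5, 3: R5=0<<3=0
after SHL R7, 4: R7=3<<4=48
CMP R5, R7  (cmp 0,48)
JZ L1: not taken
after SHR R5, 3: R5=0>>3=0
after SUB R7, R5: R7=48-0=48
after XOR R7, 11: R7=48^11=59
after SHR R5, 1: R5=0>>1=0
halt.

59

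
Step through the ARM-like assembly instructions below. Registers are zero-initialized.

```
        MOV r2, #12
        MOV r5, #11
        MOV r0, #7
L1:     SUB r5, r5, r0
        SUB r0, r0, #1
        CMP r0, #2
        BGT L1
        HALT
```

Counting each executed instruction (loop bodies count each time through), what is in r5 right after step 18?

r2=12
r5=11
r0=7
r5=11-7=4
r0=7-1=6
CMP r0, #2  (cmp 6,2)
BGT L1: taken
r5=4-6=-2
r0=6-1=5
CMP r0, #2  (cmp 5,2)
BGT L1: taken
r5=(-2)-5=-7
r0=5-1=4
CMP r0, #2  (cmp 4,2)
BGT L1: taken
r5=(-7)-4=-11
r0=4-1=3
CMP r0, #2  (cmp 3,2)
After step 18: r5 = -11.

-11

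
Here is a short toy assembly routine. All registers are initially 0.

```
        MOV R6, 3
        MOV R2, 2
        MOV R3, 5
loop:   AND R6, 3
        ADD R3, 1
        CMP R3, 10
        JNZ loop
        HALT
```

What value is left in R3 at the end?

10

R6=3
R2=2
R3=5
R6=3&3=3
R3=5+1=6
CMP R3, 10  (cmp 6,10)
JNZ loop: taken
R6=3&3=3
R3=6+1=7
CMP R3, 10  (cmp 7,10)
JNZ loop: taken
R6=3&3=3
R3=7+1=8
CMP R3, 10  (cmp 8,10)
JNZ loop: taken
R6=3&3=3
R3=8+1=9
CMP R3, 10  (cmp 9,10)
JNZ loop: taken
R6=3&3=3
R3=9+1=10
CMP R3, 10  (cmp 10,10)
JNZ loop: not taken
halt.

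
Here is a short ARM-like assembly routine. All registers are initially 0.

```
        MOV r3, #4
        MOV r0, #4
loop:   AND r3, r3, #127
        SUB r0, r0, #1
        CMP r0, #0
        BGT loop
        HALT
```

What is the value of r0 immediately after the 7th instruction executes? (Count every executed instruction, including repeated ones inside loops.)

after MOV r3, #4: r3=4
after MOV r0, #4: r0=4
after AND r3, r3, #127: r3=4&127=4
after SUB r0, r0, #1: r0=4-1=3
CMP r0, #0  (cmp 3,0)
BGT loop: taken
after AND r3, r3, #127: r3=4&127=4
After step 7: r0 = 3.

3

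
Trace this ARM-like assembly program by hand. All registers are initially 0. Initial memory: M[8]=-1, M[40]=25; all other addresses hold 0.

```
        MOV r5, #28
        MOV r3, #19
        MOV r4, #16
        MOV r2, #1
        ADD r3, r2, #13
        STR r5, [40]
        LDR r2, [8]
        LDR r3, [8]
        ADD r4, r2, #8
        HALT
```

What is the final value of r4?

7

after MOV r5, #28: r5=28
after MOV r3, #19: r3=19
after MOV r4, #16: r4=16
after MOV r2, #1: r2=1
after ADD r3, r2, #13: r3=1+13=14
STR r5, [40] → M[40]=28
after LDR r2, [8]: r2=M[8]=-1
after LDR r3, [8]: r3=M[8]=-1
after ADD r4, r2, #8: r4=(-1)+8=7
halt.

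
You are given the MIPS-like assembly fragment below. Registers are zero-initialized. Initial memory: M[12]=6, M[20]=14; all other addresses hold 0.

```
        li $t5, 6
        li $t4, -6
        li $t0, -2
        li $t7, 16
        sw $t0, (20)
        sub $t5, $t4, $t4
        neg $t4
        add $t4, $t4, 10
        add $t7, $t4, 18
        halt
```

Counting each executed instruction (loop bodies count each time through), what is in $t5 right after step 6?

li $t5, 6 → $t5=6
li $t4, -6 → $t4=-6
li $t0, -2 → $t0=-2
li $t7, 16 → $t7=16
sw $t0, (20) → M[20]=-2
sub $t5, $t4, $t4 → $t5=(-6)-(-6)=0
After step 6: $t5 = 0.

0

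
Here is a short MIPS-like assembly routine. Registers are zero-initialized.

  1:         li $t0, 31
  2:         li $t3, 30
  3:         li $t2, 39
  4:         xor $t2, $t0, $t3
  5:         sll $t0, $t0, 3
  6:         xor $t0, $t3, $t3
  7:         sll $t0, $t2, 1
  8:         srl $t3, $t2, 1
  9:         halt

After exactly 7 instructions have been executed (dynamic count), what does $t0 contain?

$t0=31
$t3=30
$t2=39
$t2=31^30=1
$t0=31<<3=248
$t0=30^30=0
$t0=1<<1=2
After step 7: $t0 = 2.

2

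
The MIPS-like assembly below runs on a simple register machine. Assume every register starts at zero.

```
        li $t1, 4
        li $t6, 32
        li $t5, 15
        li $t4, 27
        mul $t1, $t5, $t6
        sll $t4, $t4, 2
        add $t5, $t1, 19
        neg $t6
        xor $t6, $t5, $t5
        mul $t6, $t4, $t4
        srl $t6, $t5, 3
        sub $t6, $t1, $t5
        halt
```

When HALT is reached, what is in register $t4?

li $t1, 4 → $t1=4
li $t6, 32 → $t6=32
li $t5, 15 → $t5=15
li $t4, 27 → $t4=27
mul $t1, $t5, $t6 → $t1=15*32=480
sll $t4, $t4, 2 → $t4=27<<2=108
add $t5, $t1, 19 → $t5=480+19=499
neg $t6 → $t6=-(32)=-32
xor $t6, $t5, $t5 → $t6=499^499=0
mul $t6, $t4, $t4 → $t6=108*108=11664
srl $t6, $t5, 3 → $t6=499>>3=62
sub $t6, $t1, $t5 → $t6=480-499=-19
halt.

108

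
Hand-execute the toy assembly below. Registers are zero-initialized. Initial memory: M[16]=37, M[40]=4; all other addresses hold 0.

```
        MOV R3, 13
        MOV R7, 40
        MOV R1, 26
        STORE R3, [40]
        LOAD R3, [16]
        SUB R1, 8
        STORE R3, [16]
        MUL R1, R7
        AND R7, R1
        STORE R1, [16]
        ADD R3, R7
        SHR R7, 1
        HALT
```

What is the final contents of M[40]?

MOV R3, 13 → R3=13
MOV R7, 40 → R7=40
MOV R1, 26 → R1=26
STORE R3, [40] → M[40]=13
LOAD R3, [16] → R3=M[16]=37
SUB R1, 8 → R1=26-8=18
STORE R3, [16] → M[16]=37
MUL R1, R7 → R1=18*40=720
AND R7, R1 → R7=40&720=0
STORE R1, [16] → M[16]=720
ADD R3, R7 → R3=37+0=37
SHR R7, 1 → R7=0>>1=0
halt.

13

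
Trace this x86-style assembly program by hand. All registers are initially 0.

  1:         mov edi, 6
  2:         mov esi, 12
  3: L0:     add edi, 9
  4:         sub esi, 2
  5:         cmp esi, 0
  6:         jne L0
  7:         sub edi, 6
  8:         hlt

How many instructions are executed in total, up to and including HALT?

28

edi=6
esi=12
edi=6+9=15
esi=12-2=10
cmp esi, 0  (cmp 10,0)
jne L0: taken
edi=15+9=24
esi=10-2=8
cmp esi, 0  (cmp 8,0)
jne L0: taken
edi=24+9=33
esi=8-2=6
cmp esi, 0  (cmp 6,0)
jne L0: taken
edi=33+9=42
esi=6-2=4
cmp esi, 0  (cmp 4,0)
jne L0: taken
edi=42+9=51
esi=4-2=2
cmp esi, 0  (cmp 2,0)
jne L0: taken
edi=51+9=60
esi=2-2=0
cmp esi, 0  (cmp 0,0)
jne L0: not taken
edi=60-6=54
halt.
Total executed instructions: 28.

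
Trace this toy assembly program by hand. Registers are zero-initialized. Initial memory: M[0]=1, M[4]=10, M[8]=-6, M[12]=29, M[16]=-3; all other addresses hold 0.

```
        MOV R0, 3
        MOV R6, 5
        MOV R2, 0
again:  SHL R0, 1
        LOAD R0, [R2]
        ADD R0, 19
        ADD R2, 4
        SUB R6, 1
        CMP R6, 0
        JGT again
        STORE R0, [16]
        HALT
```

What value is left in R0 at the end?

16

R0=3
R6=5
R2=0
R0=3<<1=6
R0=M[0]=1
R0=1+19=20
R2=0+4=4
R6=5-1=4
CMP R6, 0  (cmp 4,0)
JGT again: taken
R0=20<<1=40
R0=M[4]=10
R0=10+19=29
R2=4+4=8
R6=4-1=3
CMP R6, 0  (cmp 3,0)
JGT again: taken
R0=29<<1=58
R0=M[8]=-6
R0=(-6)+19=13
R2=8+4=12
R6=3-1=2
CMP R6, 0  (cmp 2,0)
JGT again: taken
R0=13<<1=26
R0=M[12]=29
R0=29+19=48
R2=12+4=16
R6=2-1=1
CMP R6, 0  (cmp 1,0)
JGT again: taken
R0=48<<1=96
R0=M[16]=-3
R0=(-3)+19=16
R2=16+4=20
R6=1-1=0
CMP R6, 0  (cmp 0,0)
JGT again: not taken
STORE R0, [16] → M[16]=16
halt.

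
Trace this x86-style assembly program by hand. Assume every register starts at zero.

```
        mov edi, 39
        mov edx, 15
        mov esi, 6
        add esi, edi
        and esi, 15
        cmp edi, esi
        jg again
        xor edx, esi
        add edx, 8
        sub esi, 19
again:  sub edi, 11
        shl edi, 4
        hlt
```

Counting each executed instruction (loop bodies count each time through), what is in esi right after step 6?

13

mov edi, 39 → edi=39
mov edx, 15 → edx=15
mov esi, 6 → esi=6
add esi, edi → esi=6+39=45
and esi, 15 → esi=45&15=13
cmp edi, esi  (cmp 39,13)
After step 6: esi = 13.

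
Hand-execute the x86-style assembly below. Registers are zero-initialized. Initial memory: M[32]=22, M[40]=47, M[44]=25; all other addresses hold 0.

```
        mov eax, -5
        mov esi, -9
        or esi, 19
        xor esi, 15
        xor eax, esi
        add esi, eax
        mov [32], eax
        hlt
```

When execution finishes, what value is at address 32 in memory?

mov eax, -5 → eax=-5
mov esi, -9 → esi=-9
or esi, 19 → esi=(-9)|19=-9
xor esi, 15 → esi=(-9)^15=-8
xor eax, esi → eax=(-5)^(-8)=3
add esi, eax → esi=(-8)+3=-5
mov [32], eax → M[32]=3
halt.

3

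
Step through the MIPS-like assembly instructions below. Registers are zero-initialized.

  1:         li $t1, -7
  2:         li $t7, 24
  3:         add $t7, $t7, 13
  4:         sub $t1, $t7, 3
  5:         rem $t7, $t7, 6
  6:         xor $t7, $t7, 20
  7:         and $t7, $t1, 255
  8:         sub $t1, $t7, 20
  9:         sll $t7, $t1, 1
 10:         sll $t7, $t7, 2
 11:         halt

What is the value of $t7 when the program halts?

li $t1, -7 → $t1=-7
li $t7, 24 → $t7=24
add $t7, $t7, 13 → $t7=24+13=37
sub $t1, $t7, 3 → $t1=37-3=34
rem $t7, $t7, 6 → $t7=37%6=1
xor $t7, $t7, 20 → $t7=1^20=21
and $t7, $t1, 255 → $t7=34&255=34
sub $t1, $t7, 20 → $t1=34-20=14
sll $t7, $t1, 1 → $t7=14<<1=28
sll $t7, $t7, 2 → $t7=28<<2=112
halt.

112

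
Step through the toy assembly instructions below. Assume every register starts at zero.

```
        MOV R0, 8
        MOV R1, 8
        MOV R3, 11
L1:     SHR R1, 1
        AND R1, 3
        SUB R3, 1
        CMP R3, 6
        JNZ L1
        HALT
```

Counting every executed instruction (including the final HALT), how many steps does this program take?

MOV R0, 8 → R0=8
MOV R1, 8 → R1=8
MOV R3, 11 → R3=11
SHR R1, 1 → R1=8>>1=4
AND R1, 3 → R1=4&3=0
SUB R3, 1 → R3=11-1=10
CMP R3, 6  (cmp 10,6)
JNZ L1: taken
SHR R1, 1 → R1=0>>1=0
AND R1, 3 → R1=0&3=0
SUB R3, 1 → R3=10-1=9
CMP R3, 6  (cmp 9,6)
JNZ L1: taken
SHR R1, 1 → R1=0>>1=0
AND R1, 3 → R1=0&3=0
SUB R3, 1 → R3=9-1=8
CMP R3, 6  (cmp 8,6)
JNZ L1: taken
SHR R1, 1 → R1=0>>1=0
AND R1, 3 → R1=0&3=0
SUB R3, 1 → R3=8-1=7
CMP R3, 6  (cmp 7,6)
JNZ L1: taken
SHR R1, 1 → R1=0>>1=0
AND R1, 3 → R1=0&3=0
SUB R3, 1 → R3=7-1=6
CMP R3, 6  (cmp 6,6)
JNZ L1: not taken
halt.
Total executed instructions: 29.

29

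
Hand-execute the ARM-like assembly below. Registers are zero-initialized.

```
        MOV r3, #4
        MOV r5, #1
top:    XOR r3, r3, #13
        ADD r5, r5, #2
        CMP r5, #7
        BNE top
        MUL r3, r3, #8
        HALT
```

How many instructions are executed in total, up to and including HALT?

16

MOV r3, #4 → r3=4
MOV r5, #1 → r5=1
XOR r3, r3, #13 → r3=4^13=9
ADD r5, r5, #2 → r5=1+2=3
CMP r5, #7  (cmp 3,7)
BNE top: taken
XOR r3, r3, #13 → r3=9^13=4
ADD r5, r5, #2 → r5=3+2=5
CMP r5, #7  (cmp 5,7)
BNE top: taken
XOR r3, r3, #13 → r3=4^13=9
ADD r5, r5, #2 → r5=5+2=7
CMP r5, #7  (cmp 7,7)
BNE top: not taken
MUL r3, r3, #8 → r3=9*8=72
halt.
Total executed instructions: 16.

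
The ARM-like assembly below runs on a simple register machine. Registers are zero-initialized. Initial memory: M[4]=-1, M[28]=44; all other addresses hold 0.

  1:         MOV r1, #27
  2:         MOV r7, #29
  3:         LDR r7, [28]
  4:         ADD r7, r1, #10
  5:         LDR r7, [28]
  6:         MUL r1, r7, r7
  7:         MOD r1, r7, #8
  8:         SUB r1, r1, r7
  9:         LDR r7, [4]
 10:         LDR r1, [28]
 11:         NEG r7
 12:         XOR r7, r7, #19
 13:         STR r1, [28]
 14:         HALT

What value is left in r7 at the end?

18

after MOV r1, #27: r1=27
after MOV r7, #29: r7=29
after LDR r7, [28]: r7=M[28]=44
after ADD r7, r1, #10: r7=27+10=37
after LDR r7, [28]: r7=M[28]=44
after MUL r1, r7, r7: r1=44*44=1936
after MOD r1, r7, #8: r1=44%8=4
after SUB r1, r1, r7: r1=4-44=-40
after LDR r7, [4]: r7=M[4]=-1
after LDR r1, [28]: r1=M[28]=44
after NEG r7: r7=-(-1)=1
after XOR r7, r7, #19: r7=1^19=18
STR r1, [28] → M[28]=44
halt.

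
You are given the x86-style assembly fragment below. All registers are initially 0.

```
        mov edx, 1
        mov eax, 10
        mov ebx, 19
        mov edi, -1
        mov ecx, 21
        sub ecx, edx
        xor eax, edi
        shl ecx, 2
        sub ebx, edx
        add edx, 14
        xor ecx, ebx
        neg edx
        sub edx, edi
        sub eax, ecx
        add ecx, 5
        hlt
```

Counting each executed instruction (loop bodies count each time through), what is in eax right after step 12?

mov edx, 1 → edx=1
mov eax, 10 → eax=10
mov ebx, 19 → ebx=19
mov edi, -1 → edi=-1
mov ecx, 21 → ecx=21
sub ecx, edx → ecx=21-1=20
xor eax, edi → eax=10^(-1)=-11
shl ecx, 2 → ecx=20<<2=80
sub ebx, edx → ebx=19-1=18
add edx, 14 → edx=1+14=15
xor ecx, ebx → ecx=80^18=66
neg edx → edx=-(15)=-15
After step 12: eax = -11.

-11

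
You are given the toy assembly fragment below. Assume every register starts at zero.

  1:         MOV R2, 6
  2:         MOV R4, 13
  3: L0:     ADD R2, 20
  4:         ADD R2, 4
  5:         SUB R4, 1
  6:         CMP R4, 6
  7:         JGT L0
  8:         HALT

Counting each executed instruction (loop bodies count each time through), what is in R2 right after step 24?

126

after MOV R2, 6: R2=6
after MOV R4, 13: R4=13
after ADD R2, 20: R2=6+20=26
after ADD R2, 4: R2=26+4=30
after SUB R4, 1: R4=13-1=12
CMP R4, 6  (cmp 12,6)
JGT L0: taken
after ADD R2, 20: R2=30+20=50
after ADD R2, 4: R2=50+4=54
after SUB R4, 1: R4=12-1=11
CMP R4, 6  (cmp 11,6)
JGT L0: taken
after ADD R2, 20: R2=54+20=74
after ADD R2, 4: R2=74+4=78
after SUB R4, 1: R4=11-1=10
CMP R4, 6  (cmp 10,6)
JGT L0: taken
after ADD R2, 20: R2=78+20=98
after ADD R2, 4: R2=98+4=102
after SUB R4, 1: R4=10-1=9
CMP R4, 6  (cmp 9,6)
JGT L0: taken
after ADD R2, 20: R2=102+20=122
after ADD R2, 4: R2=122+4=126
After step 24: R2 = 126.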